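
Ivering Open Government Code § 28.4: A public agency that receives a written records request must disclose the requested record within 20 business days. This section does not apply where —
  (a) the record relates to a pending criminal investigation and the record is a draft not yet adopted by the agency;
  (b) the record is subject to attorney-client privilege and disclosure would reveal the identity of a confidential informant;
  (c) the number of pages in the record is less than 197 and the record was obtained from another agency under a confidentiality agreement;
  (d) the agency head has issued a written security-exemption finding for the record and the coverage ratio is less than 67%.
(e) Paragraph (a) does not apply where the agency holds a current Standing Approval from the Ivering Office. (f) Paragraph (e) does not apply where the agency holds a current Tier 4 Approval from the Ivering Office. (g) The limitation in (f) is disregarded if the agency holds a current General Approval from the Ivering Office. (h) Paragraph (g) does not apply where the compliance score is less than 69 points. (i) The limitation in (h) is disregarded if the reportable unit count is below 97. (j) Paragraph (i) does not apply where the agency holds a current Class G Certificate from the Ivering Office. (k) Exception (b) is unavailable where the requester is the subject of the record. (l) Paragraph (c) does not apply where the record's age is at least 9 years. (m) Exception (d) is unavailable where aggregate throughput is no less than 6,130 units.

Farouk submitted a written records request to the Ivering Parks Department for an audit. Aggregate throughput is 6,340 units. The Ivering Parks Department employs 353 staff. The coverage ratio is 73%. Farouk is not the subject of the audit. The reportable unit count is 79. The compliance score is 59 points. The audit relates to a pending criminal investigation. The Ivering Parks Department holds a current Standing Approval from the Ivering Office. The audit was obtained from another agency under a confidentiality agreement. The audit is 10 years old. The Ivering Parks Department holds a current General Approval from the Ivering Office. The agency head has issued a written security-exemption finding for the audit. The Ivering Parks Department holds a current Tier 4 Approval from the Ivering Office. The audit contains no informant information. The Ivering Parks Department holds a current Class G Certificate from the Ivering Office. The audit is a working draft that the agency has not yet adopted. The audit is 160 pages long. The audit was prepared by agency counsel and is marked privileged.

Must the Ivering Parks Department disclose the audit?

Exception (a)'s conditions are all satisfied: the audit relates to a pending investigation; the audit is an unadopted draft. As to paragraphs (e)–(j): (e) would limit (a) — a current Standing Approval is held — but (f) sets (e) aside: (f) operates against (e): a current Tier 4 Approval is held. (g) operates (a current General Approval is held), but is displaced by (h): (h) operates against (g): the compliance score is 59 points, less than the 69 points limit. (i) is triggered (the reportable unit count is 79, below the 97 limit), but is displaced by (j): (j) operates — a current Class G Certificate is held. So (a) applies.
Exception (b) requires that disclosure would reveal the identity of a confidential informant; but the audit contains no informant information, so (b) is unavailable.
All of (c)'s requirements are met (the number of pages in the record is 160, less than the 197 limit; the audit was obtained under a confidentiality agreement). But applying paragraph (l): (l) applies — the record's age is 10 years, meeting the 9 years threshold. So (c) is unavailable.
Exception (d) does not apply: the coverage ratio is 73%, not less than 67%.

No — exception (a) applies; the Ivering Parks Department is not required to disclose the audit.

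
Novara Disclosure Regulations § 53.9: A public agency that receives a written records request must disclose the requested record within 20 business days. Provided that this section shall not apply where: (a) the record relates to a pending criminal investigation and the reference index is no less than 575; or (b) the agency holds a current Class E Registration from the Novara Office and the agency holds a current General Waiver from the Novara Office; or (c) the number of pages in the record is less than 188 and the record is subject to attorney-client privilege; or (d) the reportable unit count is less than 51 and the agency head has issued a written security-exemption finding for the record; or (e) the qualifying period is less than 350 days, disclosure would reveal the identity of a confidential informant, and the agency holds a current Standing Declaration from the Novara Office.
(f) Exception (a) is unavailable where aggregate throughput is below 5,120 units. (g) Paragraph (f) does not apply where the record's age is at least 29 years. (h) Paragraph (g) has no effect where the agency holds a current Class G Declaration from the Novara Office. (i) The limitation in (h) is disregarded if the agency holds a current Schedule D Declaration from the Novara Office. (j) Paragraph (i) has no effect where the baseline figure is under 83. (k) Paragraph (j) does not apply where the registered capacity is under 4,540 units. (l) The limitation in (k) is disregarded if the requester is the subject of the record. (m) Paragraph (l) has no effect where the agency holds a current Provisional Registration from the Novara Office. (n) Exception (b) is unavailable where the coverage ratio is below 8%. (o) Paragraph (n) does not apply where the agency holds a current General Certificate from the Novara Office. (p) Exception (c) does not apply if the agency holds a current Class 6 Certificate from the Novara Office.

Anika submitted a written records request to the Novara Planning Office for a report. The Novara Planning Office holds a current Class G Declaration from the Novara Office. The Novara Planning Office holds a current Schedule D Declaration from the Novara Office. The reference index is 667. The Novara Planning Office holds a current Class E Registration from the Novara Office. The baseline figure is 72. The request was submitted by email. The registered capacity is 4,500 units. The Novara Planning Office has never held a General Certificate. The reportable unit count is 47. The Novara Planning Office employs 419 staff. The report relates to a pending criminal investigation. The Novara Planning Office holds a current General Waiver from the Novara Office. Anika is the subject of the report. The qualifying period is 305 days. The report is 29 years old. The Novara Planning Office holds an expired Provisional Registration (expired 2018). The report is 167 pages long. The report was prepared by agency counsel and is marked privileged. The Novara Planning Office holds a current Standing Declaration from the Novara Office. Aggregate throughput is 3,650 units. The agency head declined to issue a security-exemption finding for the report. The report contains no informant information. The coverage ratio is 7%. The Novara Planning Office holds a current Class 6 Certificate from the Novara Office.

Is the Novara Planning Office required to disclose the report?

Yes — the Novara Planning Office must disclose the report.

Exception (a)'s conditions are all satisfied: the report relates to a pending investigation; the reference index is 667, meeting the 575 threshold. But: (f) operates against (a): aggregate throughput is 3,650 units, below the 5,120 units limit. (g) would limit (f) — the record's age is 29 years, meeting the 29 years threshold — but (h) sets (g) aside: (h) applies — a current Class G Declaration is held. (i) would limit (h) — a current Schedule D Declaration is held — but (j) sets (i) aside: (j) is engaged — the baseline figure is 72, under the 83 limit. (k) would limit (j) — the registered capacity is 4,500 units, under the 4,540 units limit — but (l) sets (k) aside: (l) operates against (k): Anika is the subject of the report. (m) is not triggered (the Provisional Registration is not current), so (l) stands. (a) is therefore removed.
All of (b)'s requirements are met (a current Class E Registration is held; a current General Waiver is held). But: (n) operates against (b): the coverage ratio is 7%, below the 8% limit. (o) is not engaged (the General Certificate is not current), so (n) stands. So (b) is unavailable.
Exception (c): the number of pages in the record is 167, less than the 188 limit; the report is privileged — every condition holds. But: (p) applies — a current Class 6 Certificate is held. Exception (c) does not apply.
Exception (d) requires that the agency head has issued a written security-exemption finding for the record; but the agency head declined to issue a security-exemption finding, so (d) is unavailable.
Exception (e) does not apply: the report contains no informant information.
Every exception is unavailable, so the rule governs.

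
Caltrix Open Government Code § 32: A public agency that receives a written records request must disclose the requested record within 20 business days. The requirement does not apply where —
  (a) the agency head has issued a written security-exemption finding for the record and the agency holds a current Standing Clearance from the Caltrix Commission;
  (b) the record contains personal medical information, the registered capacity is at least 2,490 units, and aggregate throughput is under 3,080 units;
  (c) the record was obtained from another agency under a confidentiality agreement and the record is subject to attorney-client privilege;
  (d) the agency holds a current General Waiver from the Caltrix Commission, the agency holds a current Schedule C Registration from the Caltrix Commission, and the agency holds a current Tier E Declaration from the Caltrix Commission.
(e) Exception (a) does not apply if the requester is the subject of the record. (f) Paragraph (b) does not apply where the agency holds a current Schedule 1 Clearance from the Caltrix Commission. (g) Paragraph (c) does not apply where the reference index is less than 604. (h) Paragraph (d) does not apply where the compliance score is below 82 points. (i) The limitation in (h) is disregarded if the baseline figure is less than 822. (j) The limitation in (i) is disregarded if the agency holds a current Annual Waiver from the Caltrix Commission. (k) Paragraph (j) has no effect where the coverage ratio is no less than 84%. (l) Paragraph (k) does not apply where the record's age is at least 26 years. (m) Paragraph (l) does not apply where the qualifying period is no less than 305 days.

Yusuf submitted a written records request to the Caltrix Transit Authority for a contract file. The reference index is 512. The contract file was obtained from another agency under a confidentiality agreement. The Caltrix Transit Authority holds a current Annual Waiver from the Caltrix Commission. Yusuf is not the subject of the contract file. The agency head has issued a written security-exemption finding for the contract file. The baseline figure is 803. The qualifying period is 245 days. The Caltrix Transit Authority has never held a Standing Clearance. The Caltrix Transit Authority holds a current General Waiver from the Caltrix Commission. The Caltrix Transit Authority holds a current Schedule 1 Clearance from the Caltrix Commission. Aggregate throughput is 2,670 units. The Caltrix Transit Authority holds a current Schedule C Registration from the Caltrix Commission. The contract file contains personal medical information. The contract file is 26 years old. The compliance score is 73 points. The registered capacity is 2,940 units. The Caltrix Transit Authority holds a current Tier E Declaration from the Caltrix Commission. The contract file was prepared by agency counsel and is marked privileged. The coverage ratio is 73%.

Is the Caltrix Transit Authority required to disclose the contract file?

Exception (a) does not apply: no current Standing Clearance is held.
Exception (b) is satisfied on its face — the contract file contains personal medical information; the registered capacity is 2,940 units, meeting the 2,490 units threshold; aggregate throughput is 2,670 units, under the 3,080 units limit. But: (f) operates — a current Schedule 1 Clearance is held. Exception (b) does not apply.
All of (c)'s requirements are met (the contract file was obtained under a confidentiality agreement; the contract file is privileged). Turning to paragraph (g): (g) operates against (c): the reference index is 512, less than the 604 limit. Exception (c) does not apply.
Exception (d)'s conditions are all satisfied: a current General Waiver is held; a current Schedule C Registration is held; a current Tier E Declaration is held. Turning to paragraphs (h)–(m): (h) is engaged — the compliance score is 73 points, below the 82 points limit. (i) would limit (h) — the baseline figure is 803, less than the 822 limit — but (j) sets (i) aside: (j) operates against (i): a current Annual Waiver is held. (k), which would lift (j), is not triggered — the coverage ratio is 73%, short of 84%. (d) is therefore removed.
No exception displaces § 32.

Yes — the Caltrix Transit Authority must disclose the contract file.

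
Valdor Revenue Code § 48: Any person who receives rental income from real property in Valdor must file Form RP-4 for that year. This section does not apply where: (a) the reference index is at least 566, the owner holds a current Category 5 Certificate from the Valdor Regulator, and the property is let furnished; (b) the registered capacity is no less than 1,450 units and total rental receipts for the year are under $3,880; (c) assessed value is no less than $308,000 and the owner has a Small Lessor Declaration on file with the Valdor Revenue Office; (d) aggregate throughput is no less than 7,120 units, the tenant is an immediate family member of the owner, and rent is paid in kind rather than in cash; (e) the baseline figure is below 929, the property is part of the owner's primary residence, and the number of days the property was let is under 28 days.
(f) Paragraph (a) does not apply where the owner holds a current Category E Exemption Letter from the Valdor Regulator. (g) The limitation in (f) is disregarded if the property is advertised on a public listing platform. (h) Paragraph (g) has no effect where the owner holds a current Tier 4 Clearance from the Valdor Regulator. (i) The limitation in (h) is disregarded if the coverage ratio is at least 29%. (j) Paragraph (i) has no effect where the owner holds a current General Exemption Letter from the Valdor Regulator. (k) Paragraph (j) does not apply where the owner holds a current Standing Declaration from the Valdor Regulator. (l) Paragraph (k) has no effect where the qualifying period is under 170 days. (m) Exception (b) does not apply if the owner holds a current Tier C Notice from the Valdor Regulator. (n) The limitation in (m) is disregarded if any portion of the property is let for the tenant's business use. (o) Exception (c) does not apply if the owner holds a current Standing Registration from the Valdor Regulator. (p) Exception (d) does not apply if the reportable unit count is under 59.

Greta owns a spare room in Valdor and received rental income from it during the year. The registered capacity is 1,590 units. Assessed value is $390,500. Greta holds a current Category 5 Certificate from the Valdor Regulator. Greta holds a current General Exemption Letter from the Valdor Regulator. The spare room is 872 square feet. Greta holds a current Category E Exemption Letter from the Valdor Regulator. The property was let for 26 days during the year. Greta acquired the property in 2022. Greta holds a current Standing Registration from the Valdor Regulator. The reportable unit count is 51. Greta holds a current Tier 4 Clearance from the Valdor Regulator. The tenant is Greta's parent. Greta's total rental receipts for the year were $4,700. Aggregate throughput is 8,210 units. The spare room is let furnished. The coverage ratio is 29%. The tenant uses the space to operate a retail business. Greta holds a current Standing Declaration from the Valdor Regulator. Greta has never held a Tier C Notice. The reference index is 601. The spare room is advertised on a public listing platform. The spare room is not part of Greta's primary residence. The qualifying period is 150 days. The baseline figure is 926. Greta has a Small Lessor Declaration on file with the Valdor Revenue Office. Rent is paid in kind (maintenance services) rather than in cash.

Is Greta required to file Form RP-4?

Yes — Greta must file Form RP-4.

Exception (a) is satisfied on its face — the reference index is 601, meeting the 566 threshold; a current Category 5 Certificate is held; the property is let furnished. But applying paragraphs (f)–(l): (f) operates against (a): a current Category E Exemption Letter is held. (g) would limit (f) — the property is publicly advertised — but (h) sets (g) aside: (h) operates against (g): a current Tier 4 Clearance is held. (i) would limit (h) — the coverage ratio is 29%, meeting the 29% threshold — but (j) sets (i) aside: (j) operates against (i): a current General Exemption Letter is held. (k) would limit (j) — a current Standing Declaration is held — but (l) sets (k) aside: (l) operates against (k): the qualifying period is 150 days, under the 170 days limit. So (a) is unavailable.
Exception (b) fails — total rental receipts for the year are $4,700, not under $3,880.
All of (c)'s requirements are met (assessed value is $390,500, meeting the $308,000 threshold; a Small Lessor Declaration is on file). However, paragraph (o) must be considered: (o) applies — a current Standing Registration is held. (c) is therefore removed.
Exception (d): aggregate throughput is 8,210 units, meeting the 7,120 units threshold; the tenant is an immediate family member; rent is paid in kind — every condition holds. But: (p) is engaged — the reportable unit count is 51, under the 59 limit. Exception (d) does not apply.
Exception (e) fails — the spare room is not part of the primary residence.
Every exception is unavailable, so the rule governs.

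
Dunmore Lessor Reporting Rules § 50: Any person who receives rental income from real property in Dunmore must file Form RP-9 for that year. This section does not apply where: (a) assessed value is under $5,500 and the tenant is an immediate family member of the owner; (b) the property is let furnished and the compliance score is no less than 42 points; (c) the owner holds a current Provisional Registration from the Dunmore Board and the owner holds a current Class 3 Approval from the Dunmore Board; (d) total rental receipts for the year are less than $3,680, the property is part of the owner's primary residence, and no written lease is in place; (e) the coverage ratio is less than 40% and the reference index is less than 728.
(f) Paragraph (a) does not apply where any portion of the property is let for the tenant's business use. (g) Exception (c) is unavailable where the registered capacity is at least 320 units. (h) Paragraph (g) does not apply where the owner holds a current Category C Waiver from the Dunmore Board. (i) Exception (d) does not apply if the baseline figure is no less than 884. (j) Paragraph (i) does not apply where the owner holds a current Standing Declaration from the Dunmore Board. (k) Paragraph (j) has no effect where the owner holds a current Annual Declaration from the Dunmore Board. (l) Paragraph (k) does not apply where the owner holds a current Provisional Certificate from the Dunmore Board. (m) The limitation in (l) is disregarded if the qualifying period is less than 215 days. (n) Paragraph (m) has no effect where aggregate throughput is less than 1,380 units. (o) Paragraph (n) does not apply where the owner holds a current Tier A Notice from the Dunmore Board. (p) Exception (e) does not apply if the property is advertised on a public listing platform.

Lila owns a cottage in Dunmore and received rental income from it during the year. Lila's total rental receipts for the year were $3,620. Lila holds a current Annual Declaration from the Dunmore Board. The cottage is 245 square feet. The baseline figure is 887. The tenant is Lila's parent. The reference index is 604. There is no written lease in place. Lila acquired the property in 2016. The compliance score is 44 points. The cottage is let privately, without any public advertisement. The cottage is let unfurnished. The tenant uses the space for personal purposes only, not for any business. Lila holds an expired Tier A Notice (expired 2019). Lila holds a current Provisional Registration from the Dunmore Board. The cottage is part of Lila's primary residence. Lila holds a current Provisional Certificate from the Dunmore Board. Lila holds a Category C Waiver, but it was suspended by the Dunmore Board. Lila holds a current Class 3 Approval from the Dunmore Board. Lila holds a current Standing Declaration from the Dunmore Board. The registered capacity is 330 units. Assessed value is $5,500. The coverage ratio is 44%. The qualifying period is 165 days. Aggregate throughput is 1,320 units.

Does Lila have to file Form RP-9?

No — exception (d) applies; Lila is not required to file Form RP-9.

Exception (a) does not apply: assessed value is $5,500, not under $5,500.
Exception (b) does not apply: the property is let unfurnished.
Exception (c): a current Provisional Registration is held; a current Class 3 Approval is held — every condition holds. However, paragraphs (g)–(h) must be considered: (g) is engaged — the registered capacity is 330 units, meeting the 320 units threshold. (h) does not operate here (there is no Category C Waiver in force), so (g) stands. So (c) is unavailable.
All of (d)'s requirements are met (total rental receipts for the year are $3,620, less than the $3,680 limit; the cottage is part of the primary residence; there is no written lease). Applying paragraphs (i)–(o): (i) would limit (d) — the baseline figure is 887, meeting the 884 threshold — but (j) sets (i) aside: (j) is triggered — a current Standing Declaration is held. (k) would limit (j) — a current Annual Declaration is held — but (l) sets (k) aside: (l) operates against (k): a current Provisional Certificate is held. (m) would limit (l) — the qualifying period is 165 days, less than the 215 days limit — but (n) sets (m) aside: (n) operates against (m): aggregate throughput is 1,320 units, less than the 1,380 units limit. (o) is not triggered (no current Tier A Notice is held), so (n) stands. Exception (d) stands.
Exception (e) requires that the coverage ratio is less than 40%; but the coverage ratio is 44%, not less than 40%, so (e) is unavailable.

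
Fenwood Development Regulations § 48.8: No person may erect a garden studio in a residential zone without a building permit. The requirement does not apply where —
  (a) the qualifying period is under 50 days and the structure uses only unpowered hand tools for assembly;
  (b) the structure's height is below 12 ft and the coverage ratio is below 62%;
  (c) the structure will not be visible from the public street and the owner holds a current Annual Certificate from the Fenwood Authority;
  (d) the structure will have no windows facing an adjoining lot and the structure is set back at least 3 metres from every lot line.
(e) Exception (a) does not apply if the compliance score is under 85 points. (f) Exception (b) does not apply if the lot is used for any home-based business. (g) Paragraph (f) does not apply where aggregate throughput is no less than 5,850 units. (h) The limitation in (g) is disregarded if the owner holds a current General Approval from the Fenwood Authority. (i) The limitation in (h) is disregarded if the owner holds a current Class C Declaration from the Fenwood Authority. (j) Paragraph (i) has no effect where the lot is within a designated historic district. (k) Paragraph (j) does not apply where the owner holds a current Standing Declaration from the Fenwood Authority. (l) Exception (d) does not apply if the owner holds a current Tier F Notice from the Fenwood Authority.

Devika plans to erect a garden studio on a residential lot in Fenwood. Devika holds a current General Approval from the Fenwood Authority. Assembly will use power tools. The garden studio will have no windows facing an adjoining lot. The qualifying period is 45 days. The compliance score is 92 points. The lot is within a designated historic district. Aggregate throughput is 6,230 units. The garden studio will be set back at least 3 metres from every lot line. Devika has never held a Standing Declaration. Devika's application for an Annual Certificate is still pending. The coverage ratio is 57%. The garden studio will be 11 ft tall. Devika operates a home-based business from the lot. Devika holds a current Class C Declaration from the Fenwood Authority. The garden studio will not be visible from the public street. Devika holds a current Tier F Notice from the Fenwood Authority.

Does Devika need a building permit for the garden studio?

Exception (a) fails — assembly uses power tools.
Exception (b) is satisfied on its face — the structure's height is 11 ft, below the 12 ft limit; the coverage ratio is 57%, below the 62% limit. However, paragraphs (f)–(k) must be considered: (f) is triggered — a home-based business operates on the lot. (g) operates (aggregate throughput is 6,230 units, meeting the 5,850 units threshold), but is overridden by (h): (h) operates against (g): a current General Approval is held. (i) would limit (h) — a current Class C Declaration is held — but (j) sets (i) aside: (j) is engaged — the lot is in a historic district. (k) is not engaged (the Standing Declaration is not current), so (j) stands. (b) is therefore removed.
Exception (c) fails — the Annual Certificate is not current.
All of (d)'s requirements are met (no windows face an adjoining lot; the setback is at least 3 m on every side). But applying paragraph (l): (l) operates against (d): a current Tier F Notice is held. So (d) is unavailable.
None of the exceptions is available; § 48.8 applies in full.

Yes — Devika must obtain a building permit.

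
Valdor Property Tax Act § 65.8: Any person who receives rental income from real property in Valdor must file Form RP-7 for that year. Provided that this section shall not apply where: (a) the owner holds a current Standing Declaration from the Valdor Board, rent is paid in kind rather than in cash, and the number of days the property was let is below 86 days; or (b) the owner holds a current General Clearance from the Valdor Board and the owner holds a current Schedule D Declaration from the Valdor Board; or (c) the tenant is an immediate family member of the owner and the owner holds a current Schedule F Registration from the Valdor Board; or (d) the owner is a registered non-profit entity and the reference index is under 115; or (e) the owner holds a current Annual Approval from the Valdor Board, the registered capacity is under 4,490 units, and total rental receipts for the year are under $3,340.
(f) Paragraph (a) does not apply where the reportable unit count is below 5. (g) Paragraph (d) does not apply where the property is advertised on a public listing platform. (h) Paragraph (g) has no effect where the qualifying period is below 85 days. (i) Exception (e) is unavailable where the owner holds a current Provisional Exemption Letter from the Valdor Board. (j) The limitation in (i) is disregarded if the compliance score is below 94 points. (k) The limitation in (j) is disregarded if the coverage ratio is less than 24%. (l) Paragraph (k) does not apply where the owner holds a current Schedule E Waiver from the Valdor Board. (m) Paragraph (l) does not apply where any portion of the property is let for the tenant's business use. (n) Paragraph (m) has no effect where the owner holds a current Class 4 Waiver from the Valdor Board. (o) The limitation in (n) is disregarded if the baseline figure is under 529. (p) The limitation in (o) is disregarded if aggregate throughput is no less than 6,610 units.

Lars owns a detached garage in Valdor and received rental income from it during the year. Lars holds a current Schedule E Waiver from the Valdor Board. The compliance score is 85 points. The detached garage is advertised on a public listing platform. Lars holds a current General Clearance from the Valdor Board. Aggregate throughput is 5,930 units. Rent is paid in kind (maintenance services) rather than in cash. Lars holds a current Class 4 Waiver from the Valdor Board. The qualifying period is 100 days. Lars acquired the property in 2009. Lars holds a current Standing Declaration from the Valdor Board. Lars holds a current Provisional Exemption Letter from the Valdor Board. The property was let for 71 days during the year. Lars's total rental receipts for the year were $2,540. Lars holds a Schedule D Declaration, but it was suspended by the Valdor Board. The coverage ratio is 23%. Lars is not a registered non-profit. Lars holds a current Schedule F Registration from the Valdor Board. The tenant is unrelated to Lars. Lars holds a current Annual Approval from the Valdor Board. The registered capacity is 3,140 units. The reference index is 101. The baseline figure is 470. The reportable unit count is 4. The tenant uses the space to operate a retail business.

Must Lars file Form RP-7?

Exception (a): a current Standing Declaration is held; rent is paid in kind; the number of days the property was let is 71 days, below the 86 days limit — every condition holds. But applying paragraph (f): (f) is engaged — the reportable unit count is 4, below the 5 limit. Exception (a) does not apply.
Exception (b) requires that the owner holds a current Schedule D Declaration from the Valdor Board; but there is no Schedule D Declaration in force, so (b) is unavailable.
Exception (c) fails — the tenant is unrelated to the owner.
Exception (d) fails — Lars is not a registered non-profit.
Exception (e)'s conditions are all satisfied: a current Annual Approval is held; the registered capacity is 3,140 units, under the 4,490 units limit; total rental receipts for the year are $2,540, under the $3,340 limit. However, paragraphs (i)–(p) must be considered: (i) operates — a current Provisional Exemption Letter is held. (j) applies (the compliance score is 85 points, below the 94 points limit), but is set aside by (k): (k) operates against (j): the coverage ratio is 23%, less than the 24% limit. (l) would limit (k) — a current Schedule E Waiver is held — but (m) sets (l) aside: (m) operates against (l): the space is let for business use. (n) would limit (m) — a current Class 4 Waiver is held — but (o) sets (n) aside: (o) operates against (n): the baseline figure is 470, under the 529 limit. (p), which would lift (o), is not engaged — aggregate throughput is 5,930 units, short of 6,610 units. (e) is therefore removed.
None of the exceptions is available; § 65.8 applies in full.

Yes — Lars must file Form RP-7.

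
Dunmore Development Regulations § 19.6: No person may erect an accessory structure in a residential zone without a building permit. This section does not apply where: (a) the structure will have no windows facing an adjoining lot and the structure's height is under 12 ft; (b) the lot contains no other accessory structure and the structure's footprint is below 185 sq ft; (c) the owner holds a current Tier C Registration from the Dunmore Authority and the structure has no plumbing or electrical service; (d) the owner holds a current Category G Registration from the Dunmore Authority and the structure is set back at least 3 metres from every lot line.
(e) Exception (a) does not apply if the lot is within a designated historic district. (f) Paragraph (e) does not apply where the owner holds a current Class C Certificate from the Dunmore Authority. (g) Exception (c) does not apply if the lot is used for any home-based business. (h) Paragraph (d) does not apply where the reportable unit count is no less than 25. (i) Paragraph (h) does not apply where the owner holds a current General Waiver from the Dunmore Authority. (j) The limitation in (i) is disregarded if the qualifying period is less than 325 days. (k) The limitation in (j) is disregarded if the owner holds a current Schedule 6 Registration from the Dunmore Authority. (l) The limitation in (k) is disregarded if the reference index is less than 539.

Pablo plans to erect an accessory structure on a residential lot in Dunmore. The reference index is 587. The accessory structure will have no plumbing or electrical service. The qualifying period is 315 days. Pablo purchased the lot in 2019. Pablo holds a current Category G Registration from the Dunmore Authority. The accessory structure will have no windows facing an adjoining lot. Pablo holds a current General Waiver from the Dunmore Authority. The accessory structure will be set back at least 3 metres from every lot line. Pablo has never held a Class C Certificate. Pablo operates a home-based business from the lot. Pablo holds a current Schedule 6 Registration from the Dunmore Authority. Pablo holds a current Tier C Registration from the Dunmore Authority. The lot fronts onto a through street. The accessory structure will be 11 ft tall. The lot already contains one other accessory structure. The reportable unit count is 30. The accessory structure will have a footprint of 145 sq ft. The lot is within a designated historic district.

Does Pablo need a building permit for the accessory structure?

Exception (a) is satisfied on its face — no windows face an adjoining lot; the structure's height is 11 ft, under the 12 ft limit. Turning to paragraphs (e)–(f): (e) applies — the lot is in a historic district. (f) is inapplicable (there is no Class C Certificate in force), so (e) stands. (a) is therefore removed.
Exception (b) does not apply: the lot already has another accessory structure.
All of (c)'s requirements are met (a current Tier C Registration is held; there is no plumbing or electrical service). However, paragraph (g) must be considered: (g) operates — a home-based business operates on the lot. (c) is therefore removed.
All of (d)'s requirements are met (a current Category G Registration is held; the setback is at least 3 m on every side). Under paragraphs (h)–(l): (h) would limit (d) — the reportable unit count is 30, meeting the 25 threshold — but (i) sets (h) aside: (i) operates against (h): a current General Waiver is held. (j) applies (the qualifying period is 315 days, less than the 325 days limit), but is set aside by (k): (k) operates against (j): a current Schedule 6 Registration is held. (l) is not triggered (the reference index is 587, not less than 539), so (k) stands. Exception (d) stands.

No — exception (d) applies; Pablo does not need a building permit.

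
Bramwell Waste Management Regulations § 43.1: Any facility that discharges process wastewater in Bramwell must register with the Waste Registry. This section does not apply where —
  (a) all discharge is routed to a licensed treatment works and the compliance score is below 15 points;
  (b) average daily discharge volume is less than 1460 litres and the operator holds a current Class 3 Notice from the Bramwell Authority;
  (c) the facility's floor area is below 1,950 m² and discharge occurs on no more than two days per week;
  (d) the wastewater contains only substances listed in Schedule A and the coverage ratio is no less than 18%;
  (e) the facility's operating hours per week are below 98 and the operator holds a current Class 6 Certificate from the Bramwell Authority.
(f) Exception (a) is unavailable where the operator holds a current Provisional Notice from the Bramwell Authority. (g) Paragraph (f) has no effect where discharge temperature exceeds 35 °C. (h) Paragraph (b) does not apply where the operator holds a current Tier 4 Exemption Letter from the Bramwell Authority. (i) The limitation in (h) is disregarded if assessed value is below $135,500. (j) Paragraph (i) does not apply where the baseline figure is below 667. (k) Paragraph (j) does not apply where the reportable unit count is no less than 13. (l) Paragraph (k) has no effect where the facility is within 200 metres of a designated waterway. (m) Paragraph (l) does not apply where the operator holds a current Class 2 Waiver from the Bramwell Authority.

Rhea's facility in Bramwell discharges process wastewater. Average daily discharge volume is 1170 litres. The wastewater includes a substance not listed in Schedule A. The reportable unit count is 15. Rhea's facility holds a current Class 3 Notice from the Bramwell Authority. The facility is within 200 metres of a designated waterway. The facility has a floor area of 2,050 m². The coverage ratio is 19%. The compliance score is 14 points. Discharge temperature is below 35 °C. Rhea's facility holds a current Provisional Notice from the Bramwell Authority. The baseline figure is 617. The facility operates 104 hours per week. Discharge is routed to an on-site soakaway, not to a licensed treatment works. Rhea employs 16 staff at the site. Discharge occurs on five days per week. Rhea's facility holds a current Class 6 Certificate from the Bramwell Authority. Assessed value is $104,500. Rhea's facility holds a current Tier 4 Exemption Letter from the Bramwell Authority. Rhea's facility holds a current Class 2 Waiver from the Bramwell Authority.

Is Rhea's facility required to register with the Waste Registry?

No — exception (b) applies; Rhea's facility is not required to register with the Waste Registry.

Exception (a) fails — discharge is not routed to a licensed treatment works.
All of (b)'s requirements are met (average daily discharge volume is 1170 litres, less than the 1460 litres limit; a current Class 3 Notice is held). As to paragraphs (h)–(m): (h) would limit (b) — a current Tier 4 Exemption Letter is held — but (i) sets (h) aside: (i) operates against (h): assessed value is $104,500, below the $135,500 limit. (j) would limit (i) — the baseline figure is 617, below the 667 limit — but (k) sets (j) aside: (k) operates against (j): the reportable unit count is 15, meeting the 13 threshold. (l) applies (the facility is within 200 m of a designated waterway), but yields to (m): (m) is engaged — a current Class 2 Waiver is held. So (b) applies.
Exception (c) requires that the facility's floor area is below 1,950 m²; but the facility's floor area is 2,050 m², not below 1,950 m², so (c) is unavailable.
Exception (d) requires that the wastewater contains only substances listed in Schedule A; but the wastewater includes a non-Schedule-A substance, so (d) is unavailable.
Exception (e) does not apply: the facility's operating hours per week are 104, not below 98.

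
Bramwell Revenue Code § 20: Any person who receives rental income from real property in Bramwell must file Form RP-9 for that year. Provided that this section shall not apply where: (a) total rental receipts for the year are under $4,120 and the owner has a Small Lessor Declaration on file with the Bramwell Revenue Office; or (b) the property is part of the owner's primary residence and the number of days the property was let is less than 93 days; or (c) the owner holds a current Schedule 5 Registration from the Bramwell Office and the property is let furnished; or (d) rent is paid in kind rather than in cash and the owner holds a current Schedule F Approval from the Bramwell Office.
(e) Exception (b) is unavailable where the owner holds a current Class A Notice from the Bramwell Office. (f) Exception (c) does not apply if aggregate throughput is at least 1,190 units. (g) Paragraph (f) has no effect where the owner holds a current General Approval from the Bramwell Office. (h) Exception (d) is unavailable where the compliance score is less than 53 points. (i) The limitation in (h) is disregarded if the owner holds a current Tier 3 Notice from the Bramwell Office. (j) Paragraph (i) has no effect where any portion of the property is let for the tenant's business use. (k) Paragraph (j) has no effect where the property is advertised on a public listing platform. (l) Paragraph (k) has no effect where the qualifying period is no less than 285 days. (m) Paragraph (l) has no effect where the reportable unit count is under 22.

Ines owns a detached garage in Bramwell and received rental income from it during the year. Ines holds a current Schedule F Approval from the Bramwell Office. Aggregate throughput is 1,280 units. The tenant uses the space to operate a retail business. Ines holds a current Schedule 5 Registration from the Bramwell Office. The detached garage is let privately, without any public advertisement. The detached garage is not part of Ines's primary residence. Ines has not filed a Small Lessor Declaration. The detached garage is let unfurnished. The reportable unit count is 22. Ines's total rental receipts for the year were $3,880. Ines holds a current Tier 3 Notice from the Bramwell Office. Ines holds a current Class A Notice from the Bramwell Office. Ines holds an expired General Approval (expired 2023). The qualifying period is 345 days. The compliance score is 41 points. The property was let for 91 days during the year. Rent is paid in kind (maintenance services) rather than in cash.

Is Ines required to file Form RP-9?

Yes — Ines must file Form RP-9.

Exception (a) fails — no Small Lessor Declaration is on file.
Exception (b) requires that the property is part of the owner's primary residence; but the detached garage is not part of the primary residence, so (b) is unavailable.
Exception (c) does not apply: the property is let unfurnished.
Exception (d)'s conditions are all satisfied: rent is paid in kind; a current Schedule F Approval is held. But applying paragraphs (h)–(m): (h) operates against (d): the compliance score is 41 points, less than the 53 points limit. (i) would limit (h) — a current Tier 3 Notice is held — but (j) sets (i) aside: (j) operates against (i): the space is let for business use. (k) is not engaged (the property is let privately without advertisement), so (j) stands. So (d) is unavailable.
None of the exceptions is available; § 20 applies in full.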